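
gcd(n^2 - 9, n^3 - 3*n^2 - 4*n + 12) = n - 3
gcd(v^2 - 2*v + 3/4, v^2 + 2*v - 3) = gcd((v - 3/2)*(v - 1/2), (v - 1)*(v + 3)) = 1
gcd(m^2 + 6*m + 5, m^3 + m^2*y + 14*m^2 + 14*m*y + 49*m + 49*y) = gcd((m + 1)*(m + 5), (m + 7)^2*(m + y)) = 1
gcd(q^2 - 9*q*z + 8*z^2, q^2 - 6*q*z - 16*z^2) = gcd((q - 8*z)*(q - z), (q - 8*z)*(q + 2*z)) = -q + 8*z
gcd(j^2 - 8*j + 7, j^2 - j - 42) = j - 7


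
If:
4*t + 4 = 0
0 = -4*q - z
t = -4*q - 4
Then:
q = -3/4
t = -1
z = 3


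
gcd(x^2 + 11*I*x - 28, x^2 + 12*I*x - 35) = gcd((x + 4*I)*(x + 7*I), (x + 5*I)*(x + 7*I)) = x + 7*I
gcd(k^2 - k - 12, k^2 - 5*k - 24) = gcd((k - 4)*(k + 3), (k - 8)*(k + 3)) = k + 3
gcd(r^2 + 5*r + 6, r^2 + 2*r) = r + 2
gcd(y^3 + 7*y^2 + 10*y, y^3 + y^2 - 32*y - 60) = y^2 + 7*y + 10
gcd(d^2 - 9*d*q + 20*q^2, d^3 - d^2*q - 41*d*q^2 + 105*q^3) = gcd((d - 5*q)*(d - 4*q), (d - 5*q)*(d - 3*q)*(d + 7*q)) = -d + 5*q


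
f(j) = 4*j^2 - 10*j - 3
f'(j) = 8*j - 10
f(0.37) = -6.15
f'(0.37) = -7.04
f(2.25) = -5.25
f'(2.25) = 8.00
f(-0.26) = -0.13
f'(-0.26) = -12.08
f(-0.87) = 8.73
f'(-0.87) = -16.96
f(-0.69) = 5.80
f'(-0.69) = -15.52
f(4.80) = 41.16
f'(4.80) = 28.40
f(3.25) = 6.75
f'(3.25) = 16.00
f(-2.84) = 57.66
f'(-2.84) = -32.72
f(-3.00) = 63.00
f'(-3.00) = -34.00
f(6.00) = 81.00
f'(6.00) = 38.00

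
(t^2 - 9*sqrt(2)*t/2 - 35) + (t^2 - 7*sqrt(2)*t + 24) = 2*t^2 - 23*sqrt(2)*t/2 - 11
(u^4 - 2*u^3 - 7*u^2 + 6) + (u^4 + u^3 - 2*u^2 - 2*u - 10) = 2*u^4 - u^3 - 9*u^2 - 2*u - 4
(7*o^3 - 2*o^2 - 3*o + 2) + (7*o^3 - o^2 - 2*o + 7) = 14*o^3 - 3*o^2 - 5*o + 9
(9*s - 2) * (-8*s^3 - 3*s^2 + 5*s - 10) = -72*s^4 - 11*s^3 + 51*s^2 - 100*s + 20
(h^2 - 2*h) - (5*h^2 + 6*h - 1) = -4*h^2 - 8*h + 1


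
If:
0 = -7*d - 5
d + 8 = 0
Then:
No Solution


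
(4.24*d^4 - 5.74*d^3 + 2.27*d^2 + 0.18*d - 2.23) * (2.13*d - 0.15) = 9.0312*d^5 - 12.8622*d^4 + 5.6961*d^3 + 0.0429*d^2 - 4.7769*d + 0.3345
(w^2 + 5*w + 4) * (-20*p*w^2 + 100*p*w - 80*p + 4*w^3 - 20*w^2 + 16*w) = -20*p*w^4 + 340*p*w^2 - 320*p + 4*w^5 - 68*w^3 + 64*w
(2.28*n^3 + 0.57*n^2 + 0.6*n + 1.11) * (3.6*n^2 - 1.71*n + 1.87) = 8.208*n^5 - 1.8468*n^4 + 5.4489*n^3 + 4.0359*n^2 - 0.7761*n + 2.0757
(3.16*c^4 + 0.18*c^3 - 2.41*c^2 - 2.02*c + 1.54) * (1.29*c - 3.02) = 4.0764*c^5 - 9.311*c^4 - 3.6525*c^3 + 4.6724*c^2 + 8.087*c - 4.6508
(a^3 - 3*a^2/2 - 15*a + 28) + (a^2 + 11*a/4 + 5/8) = a^3 - a^2/2 - 49*a/4 + 229/8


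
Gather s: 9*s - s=8*s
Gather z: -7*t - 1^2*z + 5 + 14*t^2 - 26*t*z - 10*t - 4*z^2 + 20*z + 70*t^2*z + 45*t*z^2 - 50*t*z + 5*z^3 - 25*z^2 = 14*t^2 - 17*t + 5*z^3 + z^2*(45*t - 29) + z*(70*t^2 - 76*t + 19) + 5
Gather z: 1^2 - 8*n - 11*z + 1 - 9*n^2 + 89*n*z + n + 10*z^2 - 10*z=-9*n^2 - 7*n + 10*z^2 + z*(89*n - 21) + 2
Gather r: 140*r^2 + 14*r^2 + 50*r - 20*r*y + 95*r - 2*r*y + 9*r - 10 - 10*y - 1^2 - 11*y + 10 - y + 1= 154*r^2 + r*(154 - 22*y) - 22*y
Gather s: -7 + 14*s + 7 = 14*s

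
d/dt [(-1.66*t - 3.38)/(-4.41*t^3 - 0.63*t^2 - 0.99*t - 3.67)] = (-14.6412*t^3 - 45.7632*t^2 - 4.2588*t + 2.746)/(19.4481*t^6 + 5.5566*t^5 + 9.1287*t^4 + 33.6168*t^3 + 5.6043*t^2 + 7.2666*t + 13.4689)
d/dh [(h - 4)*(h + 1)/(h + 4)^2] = (11*h - 4)/(h^3 + 12*h^2 + 48*h + 64)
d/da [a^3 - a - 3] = 3*a^2 - 1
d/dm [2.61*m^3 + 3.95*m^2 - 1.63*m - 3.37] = 7.83*m^2 + 7.9*m - 1.63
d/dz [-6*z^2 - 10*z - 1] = -12*z - 10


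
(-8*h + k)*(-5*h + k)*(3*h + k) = 120*h^3 + h^2*k - 10*h*k^2 + k^3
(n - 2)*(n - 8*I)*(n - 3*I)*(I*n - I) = I*n^4 + 11*n^3 - 3*I*n^3 - 33*n^2 - 22*I*n^2 + 22*n + 72*I*n - 48*I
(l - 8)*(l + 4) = l^2 - 4*l - 32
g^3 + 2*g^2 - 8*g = g*(g - 2)*(g + 4)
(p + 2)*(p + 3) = p^2 + 5*p + 6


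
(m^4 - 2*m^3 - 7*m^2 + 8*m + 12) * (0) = 0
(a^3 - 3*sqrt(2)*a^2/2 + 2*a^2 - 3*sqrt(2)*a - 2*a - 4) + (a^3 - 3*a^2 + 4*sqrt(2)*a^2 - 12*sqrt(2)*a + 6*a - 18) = 2*a^3 - a^2 + 5*sqrt(2)*a^2/2 - 15*sqrt(2)*a + 4*a - 22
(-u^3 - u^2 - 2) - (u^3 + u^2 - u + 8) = -2*u^3 - 2*u^2 + u - 10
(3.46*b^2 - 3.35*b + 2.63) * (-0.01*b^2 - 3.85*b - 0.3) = -0.0346*b^4 - 13.2875*b^3 + 11.8332*b^2 - 9.1205*b - 0.789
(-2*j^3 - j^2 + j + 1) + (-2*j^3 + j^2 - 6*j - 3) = -4*j^3 - 5*j - 2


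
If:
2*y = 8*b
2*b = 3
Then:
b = 3/2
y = 6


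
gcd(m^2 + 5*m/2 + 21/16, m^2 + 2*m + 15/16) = m + 3/4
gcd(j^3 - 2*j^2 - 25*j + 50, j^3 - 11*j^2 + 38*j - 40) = j^2 - 7*j + 10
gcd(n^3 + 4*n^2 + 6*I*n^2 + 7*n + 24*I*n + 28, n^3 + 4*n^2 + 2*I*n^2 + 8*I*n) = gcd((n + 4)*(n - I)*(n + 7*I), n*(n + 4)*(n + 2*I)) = n + 4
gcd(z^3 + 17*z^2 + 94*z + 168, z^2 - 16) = z + 4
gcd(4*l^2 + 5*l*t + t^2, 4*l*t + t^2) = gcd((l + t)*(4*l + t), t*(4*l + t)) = 4*l + t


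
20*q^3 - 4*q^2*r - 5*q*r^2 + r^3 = (-5*q + r)*(-2*q + r)*(2*q + r)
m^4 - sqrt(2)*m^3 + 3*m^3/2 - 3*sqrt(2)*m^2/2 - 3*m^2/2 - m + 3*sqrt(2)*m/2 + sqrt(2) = (m - 1)*(m + 1/2)*(m + 2)*(m - sqrt(2))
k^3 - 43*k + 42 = (k - 6)*(k - 1)*(k + 7)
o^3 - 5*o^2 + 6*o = o*(o - 3)*(o - 2)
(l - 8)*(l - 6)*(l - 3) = l^3 - 17*l^2 + 90*l - 144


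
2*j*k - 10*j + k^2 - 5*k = (2*j + k)*(k - 5)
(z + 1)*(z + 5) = z^2 + 6*z + 5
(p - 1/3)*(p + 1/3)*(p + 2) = p^3 + 2*p^2 - p/9 - 2/9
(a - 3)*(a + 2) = a^2 - a - 6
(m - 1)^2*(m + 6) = m^3 + 4*m^2 - 11*m + 6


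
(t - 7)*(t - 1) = t^2 - 8*t + 7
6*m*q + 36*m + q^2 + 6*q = (6*m + q)*(q + 6)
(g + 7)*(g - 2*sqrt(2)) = g^2 - 2*sqrt(2)*g + 7*g - 14*sqrt(2)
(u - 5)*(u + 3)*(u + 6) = u^3 + 4*u^2 - 27*u - 90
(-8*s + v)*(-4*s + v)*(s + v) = 32*s^3 + 20*s^2*v - 11*s*v^2 + v^3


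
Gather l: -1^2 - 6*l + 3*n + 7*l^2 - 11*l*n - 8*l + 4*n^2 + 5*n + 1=7*l^2 + l*(-11*n - 14) + 4*n^2 + 8*n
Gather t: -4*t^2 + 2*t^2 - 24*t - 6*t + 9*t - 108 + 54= -2*t^2 - 21*t - 54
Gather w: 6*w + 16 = 6*w + 16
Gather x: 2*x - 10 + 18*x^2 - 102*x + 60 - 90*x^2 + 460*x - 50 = -72*x^2 + 360*x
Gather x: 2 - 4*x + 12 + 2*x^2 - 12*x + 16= 2*x^2 - 16*x + 30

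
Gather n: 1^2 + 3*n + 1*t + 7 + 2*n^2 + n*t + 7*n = 2*n^2 + n*(t + 10) + t + 8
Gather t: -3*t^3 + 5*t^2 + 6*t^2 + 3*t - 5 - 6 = -3*t^3 + 11*t^2 + 3*t - 11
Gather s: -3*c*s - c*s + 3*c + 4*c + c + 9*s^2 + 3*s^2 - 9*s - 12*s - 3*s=8*c + 12*s^2 + s*(-4*c - 24)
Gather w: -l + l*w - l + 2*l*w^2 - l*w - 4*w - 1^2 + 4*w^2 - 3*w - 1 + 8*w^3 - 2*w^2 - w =-2*l + 8*w^3 + w^2*(2*l + 2) - 8*w - 2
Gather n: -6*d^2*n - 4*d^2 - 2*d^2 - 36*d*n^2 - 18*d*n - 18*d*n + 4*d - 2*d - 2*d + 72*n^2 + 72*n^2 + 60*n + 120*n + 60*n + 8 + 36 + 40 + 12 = -6*d^2 + n^2*(144 - 36*d) + n*(-6*d^2 - 36*d + 240) + 96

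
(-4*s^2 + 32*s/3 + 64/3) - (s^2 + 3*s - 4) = -5*s^2 + 23*s/3 + 76/3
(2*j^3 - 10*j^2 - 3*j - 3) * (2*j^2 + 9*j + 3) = 4*j^5 - 2*j^4 - 90*j^3 - 63*j^2 - 36*j - 9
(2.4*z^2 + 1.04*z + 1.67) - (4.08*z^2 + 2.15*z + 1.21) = -1.68*z^2 - 1.11*z + 0.46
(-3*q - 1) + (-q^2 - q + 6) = -q^2 - 4*q + 5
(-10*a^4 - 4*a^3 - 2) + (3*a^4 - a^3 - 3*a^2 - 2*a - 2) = -7*a^4 - 5*a^3 - 3*a^2 - 2*a - 4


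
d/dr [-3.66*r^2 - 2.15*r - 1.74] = -7.32*r - 2.15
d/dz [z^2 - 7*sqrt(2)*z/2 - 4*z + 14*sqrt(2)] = 2*z - 7*sqrt(2)/2 - 4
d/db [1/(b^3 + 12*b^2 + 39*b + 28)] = 3*(-b^2 - 8*b - 13)/(b^3 + 12*b^2 + 39*b + 28)^2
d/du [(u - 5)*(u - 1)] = 2*u - 6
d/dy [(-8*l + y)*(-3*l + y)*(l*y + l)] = l*(24*l^2 - 22*l*y - 11*l + 3*y^2 + 2*y)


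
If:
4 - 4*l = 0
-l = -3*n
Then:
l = 1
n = 1/3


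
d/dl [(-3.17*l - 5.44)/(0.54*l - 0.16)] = (1.860192*l - 0.551168)/(0.54*l - 0.16)^3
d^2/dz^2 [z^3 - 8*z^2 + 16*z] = 6*z - 16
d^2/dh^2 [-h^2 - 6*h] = -2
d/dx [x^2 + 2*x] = 2*x + 2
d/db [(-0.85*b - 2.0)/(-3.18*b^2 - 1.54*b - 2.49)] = (2.703*b^2 + 1.309*b - (0.85*b + 2.0)*(6.36*b + 1.54) + 2.1165)/(3.18*b^2 + 1.54*b + 2.49)^2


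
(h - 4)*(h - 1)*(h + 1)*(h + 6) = h^4 + 2*h^3 - 25*h^2 - 2*h + 24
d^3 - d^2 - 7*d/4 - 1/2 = (d - 2)*(d + 1/2)^2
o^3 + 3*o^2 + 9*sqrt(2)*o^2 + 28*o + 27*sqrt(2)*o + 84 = (o + 3)*(o + 2*sqrt(2))*(o + 7*sqrt(2))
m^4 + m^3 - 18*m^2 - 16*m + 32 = (m - 4)*(m - 1)*(m + 2)*(m + 4)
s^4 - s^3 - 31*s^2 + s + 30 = (s - 6)*(s - 1)*(s + 1)*(s + 5)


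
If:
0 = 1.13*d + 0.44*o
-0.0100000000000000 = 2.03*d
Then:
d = -0.00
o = 0.01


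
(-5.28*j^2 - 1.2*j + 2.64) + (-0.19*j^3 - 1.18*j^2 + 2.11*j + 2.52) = -0.19*j^3 - 6.46*j^2 + 0.91*j + 5.16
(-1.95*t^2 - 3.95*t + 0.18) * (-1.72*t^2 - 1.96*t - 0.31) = 3.354*t^4 + 10.616*t^3 + 8.0369*t^2 + 0.8717*t - 0.0558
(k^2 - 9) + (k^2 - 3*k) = 2*k^2 - 3*k - 9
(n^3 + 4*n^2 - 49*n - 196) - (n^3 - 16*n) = 4*n^2 - 33*n - 196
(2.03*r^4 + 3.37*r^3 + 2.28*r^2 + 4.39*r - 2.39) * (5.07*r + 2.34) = 10.2921*r^5 + 21.8361*r^4 + 19.4454*r^3 + 27.5925*r^2 - 1.8447*r - 5.5926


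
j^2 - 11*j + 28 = (j - 7)*(j - 4)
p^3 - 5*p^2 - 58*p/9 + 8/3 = (p - 6)*(p - 1/3)*(p + 4/3)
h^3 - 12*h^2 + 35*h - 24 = (h - 8)*(h - 3)*(h - 1)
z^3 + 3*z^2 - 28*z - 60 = (z - 5)*(z + 2)*(z + 6)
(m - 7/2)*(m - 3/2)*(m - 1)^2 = m^4 - 7*m^3 + 65*m^2/4 - 31*m/2 + 21/4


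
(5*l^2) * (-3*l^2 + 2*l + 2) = -15*l^4 + 10*l^3 + 10*l^2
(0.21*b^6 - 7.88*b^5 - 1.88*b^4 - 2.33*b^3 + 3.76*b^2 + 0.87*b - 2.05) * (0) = 0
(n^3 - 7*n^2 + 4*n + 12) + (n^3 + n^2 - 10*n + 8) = 2*n^3 - 6*n^2 - 6*n + 20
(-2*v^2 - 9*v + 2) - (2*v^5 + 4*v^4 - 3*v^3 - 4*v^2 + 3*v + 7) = -2*v^5 - 4*v^4 + 3*v^3 + 2*v^2 - 12*v - 5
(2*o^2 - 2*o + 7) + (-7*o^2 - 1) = -5*o^2 - 2*o + 6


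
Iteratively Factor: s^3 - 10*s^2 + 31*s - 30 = (s - 2)*(s^2 - 8*s + 15) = (s - 3)*(s - 2)*(s - 5)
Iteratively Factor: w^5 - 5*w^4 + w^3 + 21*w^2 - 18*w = (w)*(w^4 - 5*w^3 + w^2 + 21*w - 18) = w*(w - 3)*(w^3 - 2*w^2 - 5*w + 6) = w*(w - 3)*(w + 2)*(w^2 - 4*w + 3) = w*(w - 3)^2*(w + 2)*(w - 1)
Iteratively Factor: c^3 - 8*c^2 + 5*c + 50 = (c - 5)*(c^2 - 3*c - 10) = (c - 5)^2*(c + 2)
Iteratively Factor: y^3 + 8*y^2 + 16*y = (y + 4)*(y^2 + 4*y) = (y + 4)^2*(y)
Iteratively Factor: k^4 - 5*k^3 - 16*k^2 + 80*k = (k - 4)*(k^3 - k^2 - 20*k) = k*(k - 4)*(k^2 - k - 20) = k*(k - 4)*(k + 4)*(k - 5)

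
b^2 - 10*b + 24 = (b - 6)*(b - 4)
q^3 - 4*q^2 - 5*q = q*(q - 5)*(q + 1)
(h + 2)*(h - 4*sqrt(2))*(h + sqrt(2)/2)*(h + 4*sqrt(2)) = h^4 + sqrt(2)*h^3/2 + 2*h^3 - 32*h^2 + sqrt(2)*h^2 - 64*h - 16*sqrt(2)*h - 32*sqrt(2)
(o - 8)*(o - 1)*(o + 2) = o^3 - 7*o^2 - 10*o + 16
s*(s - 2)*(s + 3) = s^3 + s^2 - 6*s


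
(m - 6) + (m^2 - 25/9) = m^2 + m - 79/9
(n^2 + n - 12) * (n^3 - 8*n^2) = n^5 - 7*n^4 - 20*n^3 + 96*n^2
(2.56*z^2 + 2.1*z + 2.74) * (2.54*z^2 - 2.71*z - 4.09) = 6.5024*z^4 - 1.6036*z^3 - 9.2018*z^2 - 16.0144*z - 11.2066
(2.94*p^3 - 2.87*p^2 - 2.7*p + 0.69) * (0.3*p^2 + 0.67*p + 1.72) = 0.882*p^5 + 1.1088*p^4 + 2.3239*p^3 - 6.5384*p^2 - 4.1817*p + 1.1868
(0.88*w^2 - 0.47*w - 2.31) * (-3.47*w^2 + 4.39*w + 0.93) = -3.0536*w^4 + 5.4941*w^3 + 6.7708*w^2 - 10.578*w - 2.1483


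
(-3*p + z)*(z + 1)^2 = -3*p*z^2 - 6*p*z - 3*p + z^3 + 2*z^2 + z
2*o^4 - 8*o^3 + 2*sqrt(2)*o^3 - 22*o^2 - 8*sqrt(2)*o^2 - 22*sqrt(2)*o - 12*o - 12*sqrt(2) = (o - 6)*(o + sqrt(2))*(sqrt(2)*o + sqrt(2))^2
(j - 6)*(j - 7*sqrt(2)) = j^2 - 7*sqrt(2)*j - 6*j + 42*sqrt(2)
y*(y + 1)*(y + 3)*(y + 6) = y^4 + 10*y^3 + 27*y^2 + 18*y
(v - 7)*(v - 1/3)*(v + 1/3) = v^3 - 7*v^2 - v/9 + 7/9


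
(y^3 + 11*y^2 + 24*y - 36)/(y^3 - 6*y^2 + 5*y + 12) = (y^3 + 11*y^2 + 24*y - 36)/(y^3 - 6*y^2 + 5*y + 12)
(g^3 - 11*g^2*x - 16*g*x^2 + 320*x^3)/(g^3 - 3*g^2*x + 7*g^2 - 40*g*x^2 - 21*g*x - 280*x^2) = (g - 8*x)/(g + 7)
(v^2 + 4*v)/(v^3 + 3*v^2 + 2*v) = (v + 4)/(v^2 + 3*v + 2)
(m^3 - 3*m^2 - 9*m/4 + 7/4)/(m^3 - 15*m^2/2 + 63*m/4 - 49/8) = 2*(m + 1)/(2*m - 7)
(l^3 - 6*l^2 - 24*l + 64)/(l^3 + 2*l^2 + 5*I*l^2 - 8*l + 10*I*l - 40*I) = (l - 8)/(l + 5*I)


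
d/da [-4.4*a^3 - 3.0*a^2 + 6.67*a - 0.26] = -13.2*a^2 - 6.0*a + 6.67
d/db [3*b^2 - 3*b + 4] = 6*b - 3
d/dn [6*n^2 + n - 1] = 12*n + 1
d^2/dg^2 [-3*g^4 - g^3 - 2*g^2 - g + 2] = -36*g^2 - 6*g - 4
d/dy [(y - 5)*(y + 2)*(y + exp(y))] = y^2*exp(y) + 3*y^2 - y*exp(y) - 6*y - 13*exp(y) - 10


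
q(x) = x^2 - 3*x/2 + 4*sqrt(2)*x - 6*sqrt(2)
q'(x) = 2*x - 3/2 + 4*sqrt(2)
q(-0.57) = -10.53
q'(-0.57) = 3.02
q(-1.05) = -11.75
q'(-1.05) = 2.06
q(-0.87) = -11.34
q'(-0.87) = 2.42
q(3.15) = 14.53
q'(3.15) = 10.46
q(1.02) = -3.20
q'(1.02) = 6.20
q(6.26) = 56.72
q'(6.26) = 16.68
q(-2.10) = -12.80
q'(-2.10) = -0.04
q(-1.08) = -11.81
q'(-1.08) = 2.00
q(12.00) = 185.40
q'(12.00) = 28.16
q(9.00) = 109.93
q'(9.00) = 22.16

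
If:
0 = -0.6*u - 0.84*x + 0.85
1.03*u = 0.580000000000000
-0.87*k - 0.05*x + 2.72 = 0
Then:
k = 3.09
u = 0.56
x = 0.61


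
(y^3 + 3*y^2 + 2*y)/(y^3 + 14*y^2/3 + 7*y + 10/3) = 3*y/(3*y + 5)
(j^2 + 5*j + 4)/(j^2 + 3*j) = (j^2 + 5*j + 4)/(j*(j + 3))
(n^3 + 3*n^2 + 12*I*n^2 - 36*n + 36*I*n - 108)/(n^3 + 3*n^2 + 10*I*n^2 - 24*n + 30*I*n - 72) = (n + 6*I)/(n + 4*I)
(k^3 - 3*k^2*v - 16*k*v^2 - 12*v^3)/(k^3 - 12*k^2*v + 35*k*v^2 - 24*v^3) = (k^3 - 3*k^2*v - 16*k*v^2 - 12*v^3)/(k^3 - 12*k^2*v + 35*k*v^2 - 24*v^3)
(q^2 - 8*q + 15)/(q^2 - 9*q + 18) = (q - 5)/(q - 6)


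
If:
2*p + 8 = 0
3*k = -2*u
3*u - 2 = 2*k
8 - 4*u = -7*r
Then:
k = -4/13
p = -4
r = -80/91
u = 6/13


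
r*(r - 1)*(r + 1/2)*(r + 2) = r^4 + 3*r^3/2 - 3*r^2/2 - r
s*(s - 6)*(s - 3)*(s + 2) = s^4 - 7*s^3 + 36*s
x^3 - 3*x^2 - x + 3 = (x - 3)*(x - 1)*(x + 1)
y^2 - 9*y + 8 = (y - 8)*(y - 1)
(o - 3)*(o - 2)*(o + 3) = o^3 - 2*o^2 - 9*o + 18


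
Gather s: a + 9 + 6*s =a + 6*s + 9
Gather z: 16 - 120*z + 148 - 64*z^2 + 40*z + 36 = -64*z^2 - 80*z + 200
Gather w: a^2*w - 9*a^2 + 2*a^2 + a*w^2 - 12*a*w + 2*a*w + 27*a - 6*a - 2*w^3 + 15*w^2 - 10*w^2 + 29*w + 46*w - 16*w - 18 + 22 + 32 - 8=-7*a^2 + 21*a - 2*w^3 + w^2*(a + 5) + w*(a^2 - 10*a + 59) + 28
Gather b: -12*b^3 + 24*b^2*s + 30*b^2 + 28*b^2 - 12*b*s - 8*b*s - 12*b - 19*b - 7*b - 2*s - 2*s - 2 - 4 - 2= -12*b^3 + b^2*(24*s + 58) + b*(-20*s - 38) - 4*s - 8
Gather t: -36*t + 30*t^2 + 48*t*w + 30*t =30*t^2 + t*(48*w - 6)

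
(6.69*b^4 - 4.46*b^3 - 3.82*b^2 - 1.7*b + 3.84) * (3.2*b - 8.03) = 21.408*b^5 - 67.9927*b^4 + 23.5898*b^3 + 25.2346*b^2 + 25.939*b - 30.8352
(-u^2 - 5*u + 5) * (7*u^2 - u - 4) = -7*u^4 - 34*u^3 + 44*u^2 + 15*u - 20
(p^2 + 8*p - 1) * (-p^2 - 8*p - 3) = -p^4 - 16*p^3 - 66*p^2 - 16*p + 3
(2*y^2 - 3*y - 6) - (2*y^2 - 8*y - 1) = 5*y - 5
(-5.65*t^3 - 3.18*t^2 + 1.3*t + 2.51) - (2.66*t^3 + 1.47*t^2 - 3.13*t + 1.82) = -8.31*t^3 - 4.65*t^2 + 4.43*t + 0.69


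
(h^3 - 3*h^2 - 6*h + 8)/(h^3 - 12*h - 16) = (h - 1)/(h + 2)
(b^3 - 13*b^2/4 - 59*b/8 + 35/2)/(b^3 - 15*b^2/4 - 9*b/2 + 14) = (b + 5/2)/(b + 2)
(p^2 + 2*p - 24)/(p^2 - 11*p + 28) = (p + 6)/(p - 7)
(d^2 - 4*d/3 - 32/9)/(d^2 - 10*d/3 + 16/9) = (3*d + 4)/(3*d - 2)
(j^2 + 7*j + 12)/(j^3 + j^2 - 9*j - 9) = (j + 4)/(j^2 - 2*j - 3)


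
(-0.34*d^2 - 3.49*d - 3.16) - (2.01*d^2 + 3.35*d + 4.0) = -2.35*d^2 - 6.84*d - 7.16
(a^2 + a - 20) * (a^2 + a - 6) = a^4 + 2*a^3 - 25*a^2 - 26*a + 120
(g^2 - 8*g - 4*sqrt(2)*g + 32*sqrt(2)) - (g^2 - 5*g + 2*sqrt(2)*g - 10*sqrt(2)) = -6*sqrt(2)*g - 3*g + 42*sqrt(2)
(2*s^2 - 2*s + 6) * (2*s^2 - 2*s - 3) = 4*s^4 - 8*s^3 + 10*s^2 - 6*s - 18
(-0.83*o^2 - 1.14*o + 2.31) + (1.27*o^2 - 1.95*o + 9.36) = 0.44*o^2 - 3.09*o + 11.67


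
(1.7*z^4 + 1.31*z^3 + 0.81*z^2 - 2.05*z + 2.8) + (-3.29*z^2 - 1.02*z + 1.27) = 1.7*z^4 + 1.31*z^3 - 2.48*z^2 - 3.07*z + 4.07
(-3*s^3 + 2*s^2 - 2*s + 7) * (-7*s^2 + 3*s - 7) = 21*s^5 - 23*s^4 + 41*s^3 - 69*s^2 + 35*s - 49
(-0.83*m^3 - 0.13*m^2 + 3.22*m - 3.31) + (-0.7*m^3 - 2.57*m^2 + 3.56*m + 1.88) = -1.53*m^3 - 2.7*m^2 + 6.78*m - 1.43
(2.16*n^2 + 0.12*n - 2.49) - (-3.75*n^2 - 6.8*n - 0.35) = 5.91*n^2 + 6.92*n - 2.14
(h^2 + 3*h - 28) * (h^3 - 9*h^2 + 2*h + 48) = h^5 - 6*h^4 - 53*h^3 + 306*h^2 + 88*h - 1344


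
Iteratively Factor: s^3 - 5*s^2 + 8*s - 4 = (s - 1)*(s^2 - 4*s + 4) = (s - 2)*(s - 1)*(s - 2)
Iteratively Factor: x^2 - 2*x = (x)*(x - 2)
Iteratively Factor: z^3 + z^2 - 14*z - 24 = (z + 2)*(z^2 - z - 12) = (z - 4)*(z + 2)*(z + 3)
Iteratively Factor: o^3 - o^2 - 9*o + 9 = (o - 3)*(o^2 + 2*o - 3) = (o - 3)*(o - 1)*(o + 3)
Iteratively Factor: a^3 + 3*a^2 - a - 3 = (a + 3)*(a^2 - 1) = (a - 1)*(a + 3)*(a + 1)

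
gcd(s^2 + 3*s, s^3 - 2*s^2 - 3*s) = s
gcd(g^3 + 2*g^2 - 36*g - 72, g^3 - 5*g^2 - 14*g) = g + 2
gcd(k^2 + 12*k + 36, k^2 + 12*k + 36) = k^2 + 12*k + 36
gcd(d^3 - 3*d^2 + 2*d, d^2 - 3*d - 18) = 1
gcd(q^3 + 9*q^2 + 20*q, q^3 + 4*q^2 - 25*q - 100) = q^2 + 9*q + 20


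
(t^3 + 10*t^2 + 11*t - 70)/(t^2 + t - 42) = (t^2 + 3*t - 10)/(t - 6)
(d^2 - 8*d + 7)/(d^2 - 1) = (d - 7)/(d + 1)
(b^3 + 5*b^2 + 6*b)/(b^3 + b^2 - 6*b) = (b + 2)/(b - 2)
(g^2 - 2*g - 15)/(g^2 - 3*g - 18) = (g - 5)/(g - 6)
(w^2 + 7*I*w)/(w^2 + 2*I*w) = (w + 7*I)/(w + 2*I)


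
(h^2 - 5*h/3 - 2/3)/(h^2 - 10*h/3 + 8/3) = (3*h + 1)/(3*h - 4)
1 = 1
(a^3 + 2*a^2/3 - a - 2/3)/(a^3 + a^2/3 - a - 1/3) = (3*a + 2)/(3*a + 1)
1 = 1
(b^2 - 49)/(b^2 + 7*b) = (b - 7)/b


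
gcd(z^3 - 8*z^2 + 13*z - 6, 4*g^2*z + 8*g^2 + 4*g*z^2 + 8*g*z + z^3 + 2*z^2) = 1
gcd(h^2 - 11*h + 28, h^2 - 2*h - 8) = h - 4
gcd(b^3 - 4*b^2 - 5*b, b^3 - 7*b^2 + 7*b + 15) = b^2 - 4*b - 5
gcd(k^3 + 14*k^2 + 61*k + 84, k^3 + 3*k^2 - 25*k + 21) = k + 7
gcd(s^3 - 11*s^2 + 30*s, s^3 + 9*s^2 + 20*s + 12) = 1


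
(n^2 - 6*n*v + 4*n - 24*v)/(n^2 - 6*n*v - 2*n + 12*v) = (n + 4)/(n - 2)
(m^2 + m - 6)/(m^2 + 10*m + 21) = (m - 2)/(m + 7)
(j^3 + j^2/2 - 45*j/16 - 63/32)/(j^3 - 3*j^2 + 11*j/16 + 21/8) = (j + 3/2)/(j - 2)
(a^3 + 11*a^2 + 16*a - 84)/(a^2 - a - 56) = (a^2 + 4*a - 12)/(a - 8)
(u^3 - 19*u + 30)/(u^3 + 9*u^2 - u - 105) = (u - 2)/(u + 7)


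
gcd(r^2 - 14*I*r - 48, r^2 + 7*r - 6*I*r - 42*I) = r - 6*I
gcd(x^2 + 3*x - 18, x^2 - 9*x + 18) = x - 3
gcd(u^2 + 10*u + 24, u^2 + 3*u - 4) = u + 4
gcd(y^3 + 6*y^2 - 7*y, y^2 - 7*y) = y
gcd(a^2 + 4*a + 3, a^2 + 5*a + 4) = a + 1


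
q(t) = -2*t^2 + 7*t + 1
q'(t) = 7 - 4*t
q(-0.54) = -3.36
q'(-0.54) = 9.16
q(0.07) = 1.48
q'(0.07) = 6.72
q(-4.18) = -63.20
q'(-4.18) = 23.72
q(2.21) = 6.70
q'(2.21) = -1.84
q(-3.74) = -53.16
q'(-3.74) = 21.96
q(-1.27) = -11.12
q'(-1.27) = 12.08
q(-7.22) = -153.80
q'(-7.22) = 35.88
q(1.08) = 6.23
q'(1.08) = 2.68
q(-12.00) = -371.00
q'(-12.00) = 55.00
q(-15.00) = -554.00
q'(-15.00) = 67.00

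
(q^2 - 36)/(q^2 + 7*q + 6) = (q - 6)/(q + 1)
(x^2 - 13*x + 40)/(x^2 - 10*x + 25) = (x - 8)/(x - 5)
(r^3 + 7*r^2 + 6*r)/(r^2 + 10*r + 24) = r*(r + 1)/(r + 4)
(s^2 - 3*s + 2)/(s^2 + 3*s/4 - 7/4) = 4*(s - 2)/(4*s + 7)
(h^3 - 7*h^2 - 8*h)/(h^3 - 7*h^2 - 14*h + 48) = h*(h + 1)/(h^2 + h - 6)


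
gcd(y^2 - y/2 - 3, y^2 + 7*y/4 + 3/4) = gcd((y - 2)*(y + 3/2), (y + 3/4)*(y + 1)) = 1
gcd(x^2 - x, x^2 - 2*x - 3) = 1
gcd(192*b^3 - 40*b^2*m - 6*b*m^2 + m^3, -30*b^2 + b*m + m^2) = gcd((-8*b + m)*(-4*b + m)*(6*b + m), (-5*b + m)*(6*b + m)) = 6*b + m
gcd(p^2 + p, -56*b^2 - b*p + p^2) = 1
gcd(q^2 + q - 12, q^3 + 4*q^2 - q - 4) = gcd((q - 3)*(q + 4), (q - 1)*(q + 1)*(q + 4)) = q + 4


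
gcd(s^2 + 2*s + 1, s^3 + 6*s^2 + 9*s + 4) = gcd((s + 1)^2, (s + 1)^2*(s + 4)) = s^2 + 2*s + 1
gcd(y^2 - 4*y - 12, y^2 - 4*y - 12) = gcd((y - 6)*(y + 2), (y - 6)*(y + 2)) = y^2 - 4*y - 12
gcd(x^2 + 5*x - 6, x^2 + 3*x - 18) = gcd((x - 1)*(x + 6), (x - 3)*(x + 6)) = x + 6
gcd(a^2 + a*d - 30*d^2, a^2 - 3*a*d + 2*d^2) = 1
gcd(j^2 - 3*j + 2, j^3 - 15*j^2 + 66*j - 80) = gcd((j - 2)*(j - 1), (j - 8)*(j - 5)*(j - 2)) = j - 2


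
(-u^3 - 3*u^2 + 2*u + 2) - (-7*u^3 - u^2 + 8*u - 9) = 6*u^3 - 2*u^2 - 6*u + 11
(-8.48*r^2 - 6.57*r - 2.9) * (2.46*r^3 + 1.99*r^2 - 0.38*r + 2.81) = -20.8608*r^5 - 33.0374*r^4 - 16.9859*r^3 - 27.1032*r^2 - 17.3597*r - 8.149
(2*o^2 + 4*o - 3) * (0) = 0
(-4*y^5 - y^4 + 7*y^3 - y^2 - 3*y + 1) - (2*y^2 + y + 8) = -4*y^5 - y^4 + 7*y^3 - 3*y^2 - 4*y - 7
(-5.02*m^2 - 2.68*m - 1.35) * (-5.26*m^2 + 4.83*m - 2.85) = 26.4052*m^4 - 10.1498*m^3 + 8.4636*m^2 + 1.1175*m + 3.8475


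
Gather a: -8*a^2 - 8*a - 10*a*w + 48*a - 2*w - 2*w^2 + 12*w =-8*a^2 + a*(40 - 10*w) - 2*w^2 + 10*w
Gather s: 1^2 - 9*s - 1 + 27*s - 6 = 18*s - 6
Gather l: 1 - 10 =-9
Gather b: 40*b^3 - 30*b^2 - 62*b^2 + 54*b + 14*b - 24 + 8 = 40*b^3 - 92*b^2 + 68*b - 16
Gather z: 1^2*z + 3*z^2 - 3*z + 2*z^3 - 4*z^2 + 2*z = 2*z^3 - z^2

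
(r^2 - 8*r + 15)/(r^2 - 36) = (r^2 - 8*r + 15)/(r^2 - 36)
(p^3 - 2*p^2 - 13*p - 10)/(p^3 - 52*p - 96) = (p^2 - 4*p - 5)/(p^2 - 2*p - 48)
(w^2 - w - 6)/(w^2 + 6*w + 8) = (w - 3)/(w + 4)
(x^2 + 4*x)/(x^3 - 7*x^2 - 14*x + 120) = x/(x^2 - 11*x + 30)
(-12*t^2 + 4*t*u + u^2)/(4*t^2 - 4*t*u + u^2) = (-6*t - u)/(2*t - u)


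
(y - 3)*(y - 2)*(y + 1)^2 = y^4 - 3*y^3 - 3*y^2 + 7*y + 6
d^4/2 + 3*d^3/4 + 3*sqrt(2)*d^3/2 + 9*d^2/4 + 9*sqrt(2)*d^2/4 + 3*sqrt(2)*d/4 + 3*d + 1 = (d/2 + sqrt(2))*(d + 1/2)*(d + 1)*(d + sqrt(2))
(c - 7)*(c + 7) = c^2 - 49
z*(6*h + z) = 6*h*z + z^2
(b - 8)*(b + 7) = b^2 - b - 56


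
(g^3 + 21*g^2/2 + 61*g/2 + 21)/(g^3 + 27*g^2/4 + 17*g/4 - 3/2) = 2*(2*g + 7)/(4*g - 1)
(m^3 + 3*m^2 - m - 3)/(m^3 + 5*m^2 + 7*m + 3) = (m - 1)/(m + 1)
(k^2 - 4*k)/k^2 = (k - 4)/k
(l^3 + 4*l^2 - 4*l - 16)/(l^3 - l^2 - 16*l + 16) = (l^2 - 4)/(l^2 - 5*l + 4)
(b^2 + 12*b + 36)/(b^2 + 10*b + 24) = (b + 6)/(b + 4)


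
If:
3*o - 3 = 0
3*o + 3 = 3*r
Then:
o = 1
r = 2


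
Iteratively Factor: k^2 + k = (k + 1)*(k)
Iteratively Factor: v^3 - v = (v - 1)*(v^2 + v) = (v - 1)*(v + 1)*(v)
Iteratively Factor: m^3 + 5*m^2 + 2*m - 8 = (m + 4)*(m^2 + m - 2) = (m + 2)*(m + 4)*(m - 1)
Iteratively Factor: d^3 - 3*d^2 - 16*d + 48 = (d - 4)*(d^2 + d - 12) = (d - 4)*(d - 3)*(d + 4)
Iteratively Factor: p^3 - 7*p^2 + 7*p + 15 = (p - 5)*(p^2 - 2*p - 3) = (p - 5)*(p + 1)*(p - 3)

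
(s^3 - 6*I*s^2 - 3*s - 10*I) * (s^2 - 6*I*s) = s^5 - 12*I*s^4 - 39*s^3 + 8*I*s^2 - 60*s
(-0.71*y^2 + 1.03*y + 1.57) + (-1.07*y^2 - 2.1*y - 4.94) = -1.78*y^2 - 1.07*y - 3.37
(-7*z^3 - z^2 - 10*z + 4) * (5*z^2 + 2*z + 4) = -35*z^5 - 19*z^4 - 80*z^3 - 4*z^2 - 32*z + 16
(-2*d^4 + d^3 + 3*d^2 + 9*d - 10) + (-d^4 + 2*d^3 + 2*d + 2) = -3*d^4 + 3*d^3 + 3*d^2 + 11*d - 8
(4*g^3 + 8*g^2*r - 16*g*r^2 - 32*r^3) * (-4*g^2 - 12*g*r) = -16*g^5 - 80*g^4*r - 32*g^3*r^2 + 320*g^2*r^3 + 384*g*r^4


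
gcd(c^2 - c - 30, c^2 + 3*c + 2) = 1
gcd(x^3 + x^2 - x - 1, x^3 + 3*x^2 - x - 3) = x^2 - 1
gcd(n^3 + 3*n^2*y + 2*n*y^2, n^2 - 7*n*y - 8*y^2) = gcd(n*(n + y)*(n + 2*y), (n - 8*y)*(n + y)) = n + y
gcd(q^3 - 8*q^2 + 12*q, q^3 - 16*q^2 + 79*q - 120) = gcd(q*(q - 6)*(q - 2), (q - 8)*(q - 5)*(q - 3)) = 1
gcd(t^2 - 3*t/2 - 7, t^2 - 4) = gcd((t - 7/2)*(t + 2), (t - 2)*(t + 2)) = t + 2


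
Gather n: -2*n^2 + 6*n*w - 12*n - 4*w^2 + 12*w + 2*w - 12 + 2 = -2*n^2 + n*(6*w - 12) - 4*w^2 + 14*w - 10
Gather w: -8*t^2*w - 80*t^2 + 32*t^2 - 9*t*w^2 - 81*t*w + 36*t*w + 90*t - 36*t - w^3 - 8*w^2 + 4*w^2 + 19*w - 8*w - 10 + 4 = -48*t^2 + 54*t - w^3 + w^2*(-9*t - 4) + w*(-8*t^2 - 45*t + 11) - 6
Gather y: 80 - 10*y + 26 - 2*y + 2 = 108 - 12*y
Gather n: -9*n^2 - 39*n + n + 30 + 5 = -9*n^2 - 38*n + 35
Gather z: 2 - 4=-2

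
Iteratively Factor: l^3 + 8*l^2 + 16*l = (l)*(l^2 + 8*l + 16) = l*(l + 4)*(l + 4)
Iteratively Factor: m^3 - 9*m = (m - 3)*(m^2 + 3*m) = (m - 3)*(m + 3)*(m)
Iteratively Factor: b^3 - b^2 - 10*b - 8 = (b - 4)*(b^2 + 3*b + 2) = (b - 4)*(b + 1)*(b + 2)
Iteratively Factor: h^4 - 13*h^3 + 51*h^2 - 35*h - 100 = (h - 5)*(h^3 - 8*h^2 + 11*h + 20) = (h - 5)*(h - 4)*(h^2 - 4*h - 5) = (h - 5)*(h - 4)*(h + 1)*(h - 5)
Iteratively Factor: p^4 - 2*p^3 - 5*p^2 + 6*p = (p - 3)*(p^3 + p^2 - 2*p) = p*(p - 3)*(p^2 + p - 2) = p*(p - 3)*(p + 2)*(p - 1)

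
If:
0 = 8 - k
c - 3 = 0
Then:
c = 3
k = 8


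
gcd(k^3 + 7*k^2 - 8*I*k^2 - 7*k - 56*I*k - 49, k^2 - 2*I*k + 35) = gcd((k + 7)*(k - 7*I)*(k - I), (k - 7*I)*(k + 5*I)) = k - 7*I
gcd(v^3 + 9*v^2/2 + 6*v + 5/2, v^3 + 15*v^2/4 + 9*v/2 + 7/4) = v^2 + 2*v + 1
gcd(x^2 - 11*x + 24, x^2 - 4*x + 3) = x - 3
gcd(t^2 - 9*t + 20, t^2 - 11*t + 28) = t - 4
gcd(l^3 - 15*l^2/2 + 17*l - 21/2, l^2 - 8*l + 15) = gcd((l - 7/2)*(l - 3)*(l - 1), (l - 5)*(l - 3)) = l - 3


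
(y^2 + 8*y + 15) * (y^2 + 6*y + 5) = y^4 + 14*y^3 + 68*y^2 + 130*y + 75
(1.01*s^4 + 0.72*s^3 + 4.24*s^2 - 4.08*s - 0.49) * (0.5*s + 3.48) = 0.505*s^5 + 3.8748*s^4 + 4.6256*s^3 + 12.7152*s^2 - 14.4434*s - 1.7052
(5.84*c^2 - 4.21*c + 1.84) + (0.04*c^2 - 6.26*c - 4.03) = 5.88*c^2 - 10.47*c - 2.19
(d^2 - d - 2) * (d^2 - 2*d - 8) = d^4 - 3*d^3 - 8*d^2 + 12*d + 16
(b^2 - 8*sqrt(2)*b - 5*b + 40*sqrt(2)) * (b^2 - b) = b^4 - 8*sqrt(2)*b^3 - 6*b^3 + 5*b^2 + 48*sqrt(2)*b^2 - 40*sqrt(2)*b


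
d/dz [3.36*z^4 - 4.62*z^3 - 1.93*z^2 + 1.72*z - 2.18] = 13.44*z^3 - 13.86*z^2 - 3.86*z + 1.72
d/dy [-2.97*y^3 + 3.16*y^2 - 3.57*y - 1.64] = -8.91*y^2 + 6.32*y - 3.57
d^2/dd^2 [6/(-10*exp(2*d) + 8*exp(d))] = 12*((5*exp(d) - 4)*(5*exp(d) - 1) - 2*(5*exp(d) - 2)^2)*exp(-d)/(5*exp(d) - 4)^3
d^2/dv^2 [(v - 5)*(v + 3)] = 2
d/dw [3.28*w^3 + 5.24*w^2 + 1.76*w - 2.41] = 9.84*w^2 + 10.48*w + 1.76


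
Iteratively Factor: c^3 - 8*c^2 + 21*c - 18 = (c - 2)*(c^2 - 6*c + 9) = (c - 3)*(c - 2)*(c - 3)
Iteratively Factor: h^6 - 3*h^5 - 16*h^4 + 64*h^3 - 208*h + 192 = (h + 4)*(h^5 - 7*h^4 + 12*h^3 + 16*h^2 - 64*h + 48) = (h - 3)*(h + 4)*(h^4 - 4*h^3 + 16*h - 16) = (h - 3)*(h + 2)*(h + 4)*(h^3 - 6*h^2 + 12*h - 8) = (h - 3)*(h - 2)*(h + 2)*(h + 4)*(h^2 - 4*h + 4) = (h - 3)*(h - 2)^2*(h + 2)*(h + 4)*(h - 2)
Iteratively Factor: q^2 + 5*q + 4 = (q + 1)*(q + 4)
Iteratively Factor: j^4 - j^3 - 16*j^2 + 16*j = (j - 4)*(j^3 + 3*j^2 - 4*j) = (j - 4)*(j - 1)*(j^2 + 4*j) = j*(j - 4)*(j - 1)*(j + 4)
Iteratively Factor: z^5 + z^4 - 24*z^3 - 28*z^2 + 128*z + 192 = (z - 3)*(z^4 + 4*z^3 - 12*z^2 - 64*z - 64) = (z - 3)*(z + 4)*(z^3 - 12*z - 16) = (z - 3)*(z + 2)*(z + 4)*(z^2 - 2*z - 8) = (z - 3)*(z + 2)^2*(z + 4)*(z - 4)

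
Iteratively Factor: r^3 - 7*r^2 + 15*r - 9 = (r - 3)*(r^2 - 4*r + 3) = (r - 3)*(r - 1)*(r - 3)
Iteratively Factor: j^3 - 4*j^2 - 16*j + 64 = (j - 4)*(j^2 - 16) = (j - 4)^2*(j + 4)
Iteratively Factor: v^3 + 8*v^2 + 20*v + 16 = (v + 4)*(v^2 + 4*v + 4) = (v + 2)*(v + 4)*(v + 2)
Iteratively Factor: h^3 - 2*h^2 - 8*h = (h - 4)*(h^2 + 2*h) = h*(h - 4)*(h + 2)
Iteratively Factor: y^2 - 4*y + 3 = (y - 1)*(y - 3)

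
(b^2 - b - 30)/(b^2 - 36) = (b + 5)/(b + 6)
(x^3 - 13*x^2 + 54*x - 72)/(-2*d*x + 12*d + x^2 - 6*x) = (x^2 - 7*x + 12)/(-2*d + x)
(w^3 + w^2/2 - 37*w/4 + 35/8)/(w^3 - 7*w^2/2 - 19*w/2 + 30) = (w^2 + 3*w - 7/4)/(w^2 - w - 12)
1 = 1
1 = 1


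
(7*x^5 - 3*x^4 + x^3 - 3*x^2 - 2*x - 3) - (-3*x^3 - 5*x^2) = 7*x^5 - 3*x^4 + 4*x^3 + 2*x^2 - 2*x - 3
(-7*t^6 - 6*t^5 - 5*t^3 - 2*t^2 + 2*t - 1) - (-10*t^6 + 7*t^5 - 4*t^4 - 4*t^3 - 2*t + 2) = 3*t^6 - 13*t^5 + 4*t^4 - t^3 - 2*t^2 + 4*t - 3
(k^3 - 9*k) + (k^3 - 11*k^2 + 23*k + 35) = 2*k^3 - 11*k^2 + 14*k + 35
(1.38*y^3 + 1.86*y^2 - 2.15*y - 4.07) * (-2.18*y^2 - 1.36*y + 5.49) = -3.0084*y^5 - 5.9316*y^4 + 9.7336*y^3 + 22.008*y^2 - 6.2683*y - 22.3443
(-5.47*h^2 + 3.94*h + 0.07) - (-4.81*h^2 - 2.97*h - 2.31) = -0.66*h^2 + 6.91*h + 2.38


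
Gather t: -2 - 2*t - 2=-2*t - 4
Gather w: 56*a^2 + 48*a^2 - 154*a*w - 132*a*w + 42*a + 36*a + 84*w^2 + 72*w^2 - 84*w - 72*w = 104*a^2 + 78*a + 156*w^2 + w*(-286*a - 156)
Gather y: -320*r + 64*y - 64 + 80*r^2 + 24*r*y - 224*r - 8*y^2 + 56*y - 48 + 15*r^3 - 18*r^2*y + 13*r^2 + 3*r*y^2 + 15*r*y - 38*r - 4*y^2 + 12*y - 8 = 15*r^3 + 93*r^2 - 582*r + y^2*(3*r - 12) + y*(-18*r^2 + 39*r + 132) - 120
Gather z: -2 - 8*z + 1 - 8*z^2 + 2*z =-8*z^2 - 6*z - 1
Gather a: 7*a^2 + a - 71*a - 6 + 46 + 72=7*a^2 - 70*a + 112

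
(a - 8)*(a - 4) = a^2 - 12*a + 32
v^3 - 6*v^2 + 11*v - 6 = (v - 3)*(v - 2)*(v - 1)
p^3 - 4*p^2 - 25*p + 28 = (p - 7)*(p - 1)*(p + 4)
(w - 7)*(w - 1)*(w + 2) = w^3 - 6*w^2 - 9*w + 14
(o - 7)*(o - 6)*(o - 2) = o^3 - 15*o^2 + 68*o - 84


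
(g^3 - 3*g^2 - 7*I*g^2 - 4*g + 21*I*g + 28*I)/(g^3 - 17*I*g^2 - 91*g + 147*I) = (g^2 - 3*g - 4)/(g^2 - 10*I*g - 21)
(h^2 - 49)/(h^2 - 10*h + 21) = (h + 7)/(h - 3)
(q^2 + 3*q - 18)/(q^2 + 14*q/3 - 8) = 3*(q - 3)/(3*q - 4)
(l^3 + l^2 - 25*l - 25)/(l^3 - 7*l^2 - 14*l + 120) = (l^2 + 6*l + 5)/(l^2 - 2*l - 24)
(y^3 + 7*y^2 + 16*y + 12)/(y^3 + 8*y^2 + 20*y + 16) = (y + 3)/(y + 4)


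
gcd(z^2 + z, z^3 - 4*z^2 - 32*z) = z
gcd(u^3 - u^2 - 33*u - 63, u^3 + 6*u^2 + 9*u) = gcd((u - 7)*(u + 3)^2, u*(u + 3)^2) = u^2 + 6*u + 9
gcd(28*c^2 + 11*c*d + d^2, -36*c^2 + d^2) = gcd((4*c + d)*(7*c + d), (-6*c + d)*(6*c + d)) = 1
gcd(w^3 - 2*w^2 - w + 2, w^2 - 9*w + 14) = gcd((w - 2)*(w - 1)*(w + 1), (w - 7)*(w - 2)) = w - 2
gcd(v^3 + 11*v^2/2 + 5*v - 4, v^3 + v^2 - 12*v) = v + 4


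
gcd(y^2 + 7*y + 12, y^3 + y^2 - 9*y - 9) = y + 3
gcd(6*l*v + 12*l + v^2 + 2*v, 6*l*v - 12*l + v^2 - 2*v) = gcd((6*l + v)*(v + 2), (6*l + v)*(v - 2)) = 6*l + v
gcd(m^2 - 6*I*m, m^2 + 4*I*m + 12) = 1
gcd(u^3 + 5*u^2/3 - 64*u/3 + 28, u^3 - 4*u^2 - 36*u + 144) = u + 6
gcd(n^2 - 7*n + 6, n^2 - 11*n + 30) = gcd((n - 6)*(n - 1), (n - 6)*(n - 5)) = n - 6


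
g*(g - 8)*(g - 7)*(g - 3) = g^4 - 18*g^3 + 101*g^2 - 168*g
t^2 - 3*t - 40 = (t - 8)*(t + 5)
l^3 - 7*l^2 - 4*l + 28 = (l - 7)*(l - 2)*(l + 2)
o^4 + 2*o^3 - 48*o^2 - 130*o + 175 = (o - 7)*(o - 1)*(o + 5)^2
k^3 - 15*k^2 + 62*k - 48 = (k - 8)*(k - 6)*(k - 1)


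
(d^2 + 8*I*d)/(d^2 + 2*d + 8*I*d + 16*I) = d/(d + 2)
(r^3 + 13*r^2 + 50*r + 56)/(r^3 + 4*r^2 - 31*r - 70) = (r + 4)/(r - 5)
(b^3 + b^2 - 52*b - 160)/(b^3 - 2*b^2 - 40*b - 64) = (b + 5)/(b + 2)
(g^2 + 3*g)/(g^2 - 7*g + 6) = g*(g + 3)/(g^2 - 7*g + 6)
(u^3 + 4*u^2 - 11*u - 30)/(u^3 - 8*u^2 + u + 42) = (u + 5)/(u - 7)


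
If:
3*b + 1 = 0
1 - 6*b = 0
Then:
No Solution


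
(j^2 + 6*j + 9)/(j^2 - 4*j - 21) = (j + 3)/(j - 7)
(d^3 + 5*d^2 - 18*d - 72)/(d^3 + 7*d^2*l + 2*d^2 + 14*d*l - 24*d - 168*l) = (d + 3)/(d + 7*l)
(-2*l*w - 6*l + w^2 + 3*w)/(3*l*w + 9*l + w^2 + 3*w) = (-2*l + w)/(3*l + w)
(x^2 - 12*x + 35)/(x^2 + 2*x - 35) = (x - 7)/(x + 7)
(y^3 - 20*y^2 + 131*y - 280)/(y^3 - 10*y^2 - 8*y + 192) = (y^2 - 12*y + 35)/(y^2 - 2*y - 24)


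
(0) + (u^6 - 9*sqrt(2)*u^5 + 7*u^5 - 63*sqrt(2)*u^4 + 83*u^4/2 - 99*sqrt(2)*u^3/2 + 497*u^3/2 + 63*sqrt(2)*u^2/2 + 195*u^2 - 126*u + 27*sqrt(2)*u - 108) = u^6 - 9*sqrt(2)*u^5 + 7*u^5 - 63*sqrt(2)*u^4 + 83*u^4/2 - 99*sqrt(2)*u^3/2 + 497*u^3/2 + 63*sqrt(2)*u^2/2 + 195*u^2 - 126*u + 27*sqrt(2)*u - 108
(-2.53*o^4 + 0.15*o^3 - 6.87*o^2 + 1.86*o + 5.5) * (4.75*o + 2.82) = -12.0175*o^5 - 6.4221*o^4 - 32.2095*o^3 - 10.5384*o^2 + 31.3702*o + 15.51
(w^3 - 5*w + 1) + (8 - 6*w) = w^3 - 11*w + 9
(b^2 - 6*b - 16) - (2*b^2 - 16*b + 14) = -b^2 + 10*b - 30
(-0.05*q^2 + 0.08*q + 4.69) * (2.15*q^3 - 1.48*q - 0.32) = -0.1075*q^5 + 0.172*q^4 + 10.1575*q^3 - 0.1024*q^2 - 6.9668*q - 1.5008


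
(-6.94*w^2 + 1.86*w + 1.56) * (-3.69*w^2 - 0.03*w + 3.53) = 25.6086*w^4 - 6.6552*w^3 - 30.3104*w^2 + 6.519*w + 5.5068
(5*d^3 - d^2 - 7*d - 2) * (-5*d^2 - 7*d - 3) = -25*d^5 - 30*d^4 + 27*d^3 + 62*d^2 + 35*d + 6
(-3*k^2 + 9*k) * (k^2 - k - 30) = -3*k^4 + 12*k^3 + 81*k^2 - 270*k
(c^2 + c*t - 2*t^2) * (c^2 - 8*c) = c^4 + c^3*t - 8*c^3 - 2*c^2*t^2 - 8*c^2*t + 16*c*t^2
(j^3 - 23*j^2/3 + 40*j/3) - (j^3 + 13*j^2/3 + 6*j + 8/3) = -12*j^2 + 22*j/3 - 8/3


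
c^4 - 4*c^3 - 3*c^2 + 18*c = c*(c - 3)^2*(c + 2)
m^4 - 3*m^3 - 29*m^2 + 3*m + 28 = (m - 7)*(m - 1)*(m + 1)*(m + 4)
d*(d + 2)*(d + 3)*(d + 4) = d^4 + 9*d^3 + 26*d^2 + 24*d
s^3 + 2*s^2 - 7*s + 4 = (s - 1)^2*(s + 4)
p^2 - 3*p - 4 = (p - 4)*(p + 1)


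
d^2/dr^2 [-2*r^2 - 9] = -4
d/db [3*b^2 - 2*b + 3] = 6*b - 2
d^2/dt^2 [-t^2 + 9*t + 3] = -2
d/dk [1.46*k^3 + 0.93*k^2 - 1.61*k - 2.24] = 4.38*k^2 + 1.86*k - 1.61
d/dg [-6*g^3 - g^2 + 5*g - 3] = -18*g^2 - 2*g + 5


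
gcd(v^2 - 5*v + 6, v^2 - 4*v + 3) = v - 3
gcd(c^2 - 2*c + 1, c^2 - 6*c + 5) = c - 1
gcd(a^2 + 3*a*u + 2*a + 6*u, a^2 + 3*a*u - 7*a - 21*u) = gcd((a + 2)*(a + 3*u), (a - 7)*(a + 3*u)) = a + 3*u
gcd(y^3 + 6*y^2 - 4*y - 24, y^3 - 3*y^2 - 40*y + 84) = y^2 + 4*y - 12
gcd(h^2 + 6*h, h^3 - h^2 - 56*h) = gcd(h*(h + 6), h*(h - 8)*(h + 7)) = h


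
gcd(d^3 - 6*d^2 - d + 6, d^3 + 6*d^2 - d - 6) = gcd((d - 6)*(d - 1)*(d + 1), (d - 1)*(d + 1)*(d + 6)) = d^2 - 1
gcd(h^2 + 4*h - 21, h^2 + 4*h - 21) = h^2 + 4*h - 21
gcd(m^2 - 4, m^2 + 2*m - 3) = 1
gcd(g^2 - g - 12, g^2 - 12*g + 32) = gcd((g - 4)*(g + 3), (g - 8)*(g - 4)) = g - 4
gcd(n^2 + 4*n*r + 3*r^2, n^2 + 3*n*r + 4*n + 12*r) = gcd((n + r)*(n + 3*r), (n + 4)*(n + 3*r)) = n + 3*r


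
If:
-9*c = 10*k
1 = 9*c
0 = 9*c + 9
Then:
No Solution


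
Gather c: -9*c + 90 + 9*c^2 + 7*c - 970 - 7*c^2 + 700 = 2*c^2 - 2*c - 180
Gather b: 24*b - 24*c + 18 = 24*b - 24*c + 18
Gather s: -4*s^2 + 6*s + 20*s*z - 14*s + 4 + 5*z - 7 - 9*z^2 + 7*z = -4*s^2 + s*(20*z - 8) - 9*z^2 + 12*z - 3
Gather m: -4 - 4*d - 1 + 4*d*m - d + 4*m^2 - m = -5*d + 4*m^2 + m*(4*d - 1) - 5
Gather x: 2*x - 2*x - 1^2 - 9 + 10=0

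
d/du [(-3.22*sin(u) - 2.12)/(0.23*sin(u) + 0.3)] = -0.4784*cos(u)/(0.23*sin(u) + 0.3)^2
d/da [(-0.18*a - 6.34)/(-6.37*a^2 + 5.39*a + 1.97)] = (-1.1466*a^2 - 80.7716*a + 33.818)/(40.5769*a^4 - 68.6686*a^3 + 3.9543*a^2 + 21.2366*a + 3.8809)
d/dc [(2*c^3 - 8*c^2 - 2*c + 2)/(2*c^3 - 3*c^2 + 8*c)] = 2*(5*c^4 + 20*c^3 - 41*c^2 + 6*c - 8)/(c^2*(4*c^4 - 12*c^3 + 41*c^2 - 48*c + 64))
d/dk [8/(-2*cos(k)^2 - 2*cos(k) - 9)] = -(16*sin(k) + 16*sin(2*k))/(2*cos(k) + cos(2*k) + 10)^2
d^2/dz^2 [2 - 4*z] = 0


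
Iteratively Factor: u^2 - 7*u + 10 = (u - 5)*(u - 2)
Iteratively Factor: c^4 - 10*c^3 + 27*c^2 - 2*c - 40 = (c - 4)*(c^3 - 6*c^2 + 3*c + 10) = (c - 5)*(c - 4)*(c^2 - c - 2) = (c - 5)*(c - 4)*(c - 2)*(c + 1)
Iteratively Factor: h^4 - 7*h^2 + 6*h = (h - 2)*(h^3 + 2*h^2 - 3*h) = (h - 2)*(h + 3)*(h^2 - h) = h*(h - 2)*(h + 3)*(h - 1)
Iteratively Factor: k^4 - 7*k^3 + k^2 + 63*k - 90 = (k + 3)*(k^3 - 10*k^2 + 31*k - 30) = (k - 2)*(k + 3)*(k^2 - 8*k + 15) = (k - 5)*(k - 2)*(k + 3)*(k - 3)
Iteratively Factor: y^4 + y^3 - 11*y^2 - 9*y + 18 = (y - 1)*(y^3 + 2*y^2 - 9*y - 18) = (y - 3)*(y - 1)*(y^2 + 5*y + 6) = (y - 3)*(y - 1)*(y + 2)*(y + 3)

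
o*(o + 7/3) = o^2 + 7*o/3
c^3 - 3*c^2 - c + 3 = (c - 3)*(c - 1)*(c + 1)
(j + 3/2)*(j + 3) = j^2 + 9*j/2 + 9/2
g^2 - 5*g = g*(g - 5)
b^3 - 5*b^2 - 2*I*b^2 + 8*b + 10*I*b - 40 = (b - 5)*(b - 4*I)*(b + 2*I)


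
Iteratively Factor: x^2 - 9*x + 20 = (x - 4)*(x - 5)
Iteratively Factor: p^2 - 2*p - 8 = (p - 4)*(p + 2)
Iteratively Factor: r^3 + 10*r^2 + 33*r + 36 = (r + 3)*(r^2 + 7*r + 12) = (r + 3)*(r + 4)*(r + 3)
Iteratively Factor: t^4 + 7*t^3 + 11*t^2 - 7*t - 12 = (t + 1)*(t^3 + 6*t^2 + 5*t - 12) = (t - 1)*(t + 1)*(t^2 + 7*t + 12) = (t - 1)*(t + 1)*(t + 4)*(t + 3)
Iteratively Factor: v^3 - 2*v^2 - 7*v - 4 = (v + 1)*(v^2 - 3*v - 4) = (v + 1)^2*(v - 4)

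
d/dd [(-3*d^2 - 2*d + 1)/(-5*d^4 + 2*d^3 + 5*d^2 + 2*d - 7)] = 2*(-15*d^5 - 12*d^4 + 14*d^3 - d^2 + 16*d + 6)/(25*d^8 - 20*d^7 - 46*d^6 + 103*d^4 - 8*d^3 - 66*d^2 - 28*d + 49)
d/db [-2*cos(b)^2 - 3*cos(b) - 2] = (4*cos(b) + 3)*sin(b)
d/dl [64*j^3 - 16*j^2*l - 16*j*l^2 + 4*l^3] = -16*j^2 - 32*j*l + 12*l^2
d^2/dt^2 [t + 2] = 0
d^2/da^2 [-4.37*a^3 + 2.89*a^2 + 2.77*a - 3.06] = 5.78 - 26.22*a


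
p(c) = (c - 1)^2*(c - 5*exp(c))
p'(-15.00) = 736.00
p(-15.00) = -3840.00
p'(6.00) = -70515.04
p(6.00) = -50278.60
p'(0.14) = 6.14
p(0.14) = -4.15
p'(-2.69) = 31.35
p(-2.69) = -41.25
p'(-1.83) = 16.48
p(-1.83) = -21.08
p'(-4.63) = 82.83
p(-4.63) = -148.30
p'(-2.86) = 34.92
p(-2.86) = -46.88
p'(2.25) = -185.53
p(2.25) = -70.61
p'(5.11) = -20742.76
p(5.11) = -13906.28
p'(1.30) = -11.79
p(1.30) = -1.53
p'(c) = (1 - 5*exp(c))*(c - 1)^2 + (c - 5*exp(c))*(2*c - 2) = (c - 1)*(2*c + (1 - 5*exp(c))*(c - 1) - 10*exp(c))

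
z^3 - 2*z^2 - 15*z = z*(z - 5)*(z + 3)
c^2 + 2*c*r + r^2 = (c + r)^2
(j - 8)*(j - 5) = j^2 - 13*j + 40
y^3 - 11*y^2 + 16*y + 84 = (y - 7)*(y - 6)*(y + 2)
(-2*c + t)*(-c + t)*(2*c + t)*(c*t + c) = 4*c^4*t + 4*c^4 - 4*c^3*t^2 - 4*c^3*t - c^2*t^3 - c^2*t^2 + c*t^4 + c*t^3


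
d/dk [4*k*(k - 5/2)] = 8*k - 10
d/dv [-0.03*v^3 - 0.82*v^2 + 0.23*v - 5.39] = -0.09*v^2 - 1.64*v + 0.23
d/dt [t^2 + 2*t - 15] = 2*t + 2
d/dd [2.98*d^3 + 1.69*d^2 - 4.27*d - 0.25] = 8.94*d^2 + 3.38*d - 4.27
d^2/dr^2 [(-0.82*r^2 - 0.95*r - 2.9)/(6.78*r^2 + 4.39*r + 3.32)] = (-38.526672*r^3 - 689.102928*r^2 - 389.59236*r + 28.392884)/(311.665752*r^6 + 605.403828*r^5 + 849.839778*r^4 + 677.507383*r^3 + 416.145732*r^2 + 145.165008*r + 36.594368)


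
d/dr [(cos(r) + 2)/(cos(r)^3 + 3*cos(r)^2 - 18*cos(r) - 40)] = (sin(r) + sin(2*r))/((cos(r) - 4)^2*(cos(r) + 5)^2)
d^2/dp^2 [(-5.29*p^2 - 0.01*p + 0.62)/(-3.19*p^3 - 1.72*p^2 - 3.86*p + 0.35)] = (107.663138*p^6 + 0.610566000000176*p^5 - 466.208292*p^4 - 42.1709019999999*p^3 - 37.5696359999999*p^2 - 28.815084*p - 17.898914)/(32.461759*p^9 + 52.508676*p^8 + 146.151126*p^7 + 121.477831*p^6 + 165.325164*p^5 + 47.917476*p^4 + 44.742461*p^3 - 15.01248*p^2 + 1.41855*p - 0.042875)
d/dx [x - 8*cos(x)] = 8*sin(x) + 1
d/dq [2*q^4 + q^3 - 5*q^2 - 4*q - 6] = 8*q^3 + 3*q^2 - 10*q - 4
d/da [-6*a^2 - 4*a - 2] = -12*a - 4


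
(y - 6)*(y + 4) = y^2 - 2*y - 24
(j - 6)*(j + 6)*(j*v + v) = j^3*v + j^2*v - 36*j*v - 36*v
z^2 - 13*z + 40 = (z - 8)*(z - 5)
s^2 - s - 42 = (s - 7)*(s + 6)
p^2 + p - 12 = (p - 3)*(p + 4)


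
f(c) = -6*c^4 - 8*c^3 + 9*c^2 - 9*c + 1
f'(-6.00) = 4203.00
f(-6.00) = -5669.00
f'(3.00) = -819.00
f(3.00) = -647.00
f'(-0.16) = -12.40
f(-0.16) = 2.70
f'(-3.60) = 734.90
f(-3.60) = -484.48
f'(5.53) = -4702.10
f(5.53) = -6737.59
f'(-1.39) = -15.94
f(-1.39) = 29.99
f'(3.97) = -1817.50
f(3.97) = -1883.88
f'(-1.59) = -1.82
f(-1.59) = 31.87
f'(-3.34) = 557.38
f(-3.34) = -317.15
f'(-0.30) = -15.91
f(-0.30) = 4.68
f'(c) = -24*c^3 - 24*c^2 + 18*c - 9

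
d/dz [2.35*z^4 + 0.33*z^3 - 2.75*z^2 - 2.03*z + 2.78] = 9.4*z^3 + 0.99*z^2 - 5.5*z - 2.03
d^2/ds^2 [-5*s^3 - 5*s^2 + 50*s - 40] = -30*s - 10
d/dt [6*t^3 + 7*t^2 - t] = 18*t^2 + 14*t - 1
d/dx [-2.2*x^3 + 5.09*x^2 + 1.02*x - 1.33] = -6.6*x^2 + 10.18*x + 1.02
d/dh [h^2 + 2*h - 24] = 2*h + 2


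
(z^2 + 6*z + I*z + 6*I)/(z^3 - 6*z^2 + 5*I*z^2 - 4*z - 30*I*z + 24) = (z + 6)/(z^2 + z*(-6 + 4*I) - 24*I)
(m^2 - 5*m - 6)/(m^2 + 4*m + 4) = (m^2 - 5*m - 6)/(m^2 + 4*m + 4)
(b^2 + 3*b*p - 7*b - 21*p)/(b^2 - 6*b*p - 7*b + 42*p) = (-b - 3*p)/(-b + 6*p)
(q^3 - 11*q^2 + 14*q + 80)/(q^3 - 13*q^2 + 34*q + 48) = (q^2 - 3*q - 10)/(q^2 - 5*q - 6)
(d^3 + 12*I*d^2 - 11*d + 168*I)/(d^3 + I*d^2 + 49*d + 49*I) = (d^2 + 5*I*d + 24)/(d^2 - 6*I*d + 7)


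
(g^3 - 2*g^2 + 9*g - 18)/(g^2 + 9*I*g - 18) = (g^2 - g*(2 + 3*I) + 6*I)/(g + 6*I)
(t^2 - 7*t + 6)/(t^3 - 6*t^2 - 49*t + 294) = (t - 1)/(t^2 - 49)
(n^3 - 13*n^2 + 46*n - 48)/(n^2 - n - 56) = (n^2 - 5*n + 6)/(n + 7)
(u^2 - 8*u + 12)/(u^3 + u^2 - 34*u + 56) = (u - 6)/(u^2 + 3*u - 28)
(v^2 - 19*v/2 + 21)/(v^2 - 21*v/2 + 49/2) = (v - 6)/(v - 7)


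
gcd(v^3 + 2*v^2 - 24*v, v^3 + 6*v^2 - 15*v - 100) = v - 4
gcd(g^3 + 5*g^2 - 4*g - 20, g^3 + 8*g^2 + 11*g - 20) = g + 5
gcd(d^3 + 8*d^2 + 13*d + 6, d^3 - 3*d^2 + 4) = d + 1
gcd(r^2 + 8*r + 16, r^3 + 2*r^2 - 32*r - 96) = r^2 + 8*r + 16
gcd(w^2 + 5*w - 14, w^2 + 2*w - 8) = w - 2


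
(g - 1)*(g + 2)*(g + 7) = g^3 + 8*g^2 + 5*g - 14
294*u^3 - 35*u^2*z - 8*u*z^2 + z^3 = (-7*u + z)^2*(6*u + z)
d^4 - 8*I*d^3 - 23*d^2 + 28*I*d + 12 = (d - 3*I)*(d - 2*I)^2*(d - I)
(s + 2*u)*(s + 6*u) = s^2 + 8*s*u + 12*u^2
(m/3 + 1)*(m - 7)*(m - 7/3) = m^3/3 - 19*m^2/9 - 35*m/9 + 49/3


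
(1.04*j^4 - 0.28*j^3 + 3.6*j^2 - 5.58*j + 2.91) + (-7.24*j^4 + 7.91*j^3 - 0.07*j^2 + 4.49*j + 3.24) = -6.2*j^4 + 7.63*j^3 + 3.53*j^2 - 1.09*j + 6.15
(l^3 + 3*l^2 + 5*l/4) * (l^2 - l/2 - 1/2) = l^5 + 5*l^4/2 - 3*l^3/4 - 17*l^2/8 - 5*l/8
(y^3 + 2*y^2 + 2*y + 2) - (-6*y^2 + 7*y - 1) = y^3 + 8*y^2 - 5*y + 3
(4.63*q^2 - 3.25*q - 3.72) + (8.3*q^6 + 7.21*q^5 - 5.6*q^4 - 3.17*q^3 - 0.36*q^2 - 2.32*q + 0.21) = 8.3*q^6 + 7.21*q^5 - 5.6*q^4 - 3.17*q^3 + 4.27*q^2 - 5.57*q - 3.51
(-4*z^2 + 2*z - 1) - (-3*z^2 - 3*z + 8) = -z^2 + 5*z - 9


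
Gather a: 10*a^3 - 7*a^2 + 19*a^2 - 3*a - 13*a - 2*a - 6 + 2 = 10*a^3 + 12*a^2 - 18*a - 4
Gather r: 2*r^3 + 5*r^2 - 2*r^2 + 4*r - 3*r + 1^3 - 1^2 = 2*r^3 + 3*r^2 + r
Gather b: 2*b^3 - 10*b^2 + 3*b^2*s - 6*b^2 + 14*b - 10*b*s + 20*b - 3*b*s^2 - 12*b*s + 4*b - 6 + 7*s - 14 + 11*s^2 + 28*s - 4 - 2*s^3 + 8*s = 2*b^3 + b^2*(3*s - 16) + b*(-3*s^2 - 22*s + 38) - 2*s^3 + 11*s^2 + 43*s - 24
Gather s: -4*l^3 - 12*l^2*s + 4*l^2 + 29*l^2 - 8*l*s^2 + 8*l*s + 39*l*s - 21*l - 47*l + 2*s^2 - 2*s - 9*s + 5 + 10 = -4*l^3 + 33*l^2 - 68*l + s^2*(2 - 8*l) + s*(-12*l^2 + 47*l - 11) + 15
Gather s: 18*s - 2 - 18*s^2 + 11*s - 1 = -18*s^2 + 29*s - 3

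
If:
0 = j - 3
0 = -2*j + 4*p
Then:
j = 3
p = 3/2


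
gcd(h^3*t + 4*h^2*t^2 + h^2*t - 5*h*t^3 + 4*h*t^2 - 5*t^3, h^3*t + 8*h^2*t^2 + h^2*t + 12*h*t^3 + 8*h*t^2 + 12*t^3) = h*t + t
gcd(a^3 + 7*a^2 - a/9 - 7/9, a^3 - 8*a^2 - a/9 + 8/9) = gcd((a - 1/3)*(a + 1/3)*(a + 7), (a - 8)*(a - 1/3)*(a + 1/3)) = a^2 - 1/9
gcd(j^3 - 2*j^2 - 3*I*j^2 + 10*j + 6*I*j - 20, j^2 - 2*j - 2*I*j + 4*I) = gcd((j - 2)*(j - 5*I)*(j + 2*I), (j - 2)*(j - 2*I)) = j - 2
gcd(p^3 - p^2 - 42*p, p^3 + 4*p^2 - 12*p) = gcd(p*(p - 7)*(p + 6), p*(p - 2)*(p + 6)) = p^2 + 6*p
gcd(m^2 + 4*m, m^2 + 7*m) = m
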